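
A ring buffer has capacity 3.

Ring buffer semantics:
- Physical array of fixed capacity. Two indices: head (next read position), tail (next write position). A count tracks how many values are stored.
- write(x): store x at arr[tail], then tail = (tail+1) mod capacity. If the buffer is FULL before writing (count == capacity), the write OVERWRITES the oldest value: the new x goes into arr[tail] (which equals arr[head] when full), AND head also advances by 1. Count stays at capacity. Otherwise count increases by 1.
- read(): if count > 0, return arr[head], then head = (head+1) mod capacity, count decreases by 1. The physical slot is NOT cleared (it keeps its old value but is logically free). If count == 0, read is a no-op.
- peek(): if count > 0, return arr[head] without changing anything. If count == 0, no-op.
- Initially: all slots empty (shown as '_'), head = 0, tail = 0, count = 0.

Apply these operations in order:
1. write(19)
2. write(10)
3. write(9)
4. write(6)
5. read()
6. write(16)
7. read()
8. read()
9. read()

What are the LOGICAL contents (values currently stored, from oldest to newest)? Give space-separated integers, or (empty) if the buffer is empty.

Answer: (empty)

Derivation:
After op 1 (write(19)): arr=[19 _ _] head=0 tail=1 count=1
After op 2 (write(10)): arr=[19 10 _] head=0 tail=2 count=2
After op 3 (write(9)): arr=[19 10 9] head=0 tail=0 count=3
After op 4 (write(6)): arr=[6 10 9] head=1 tail=1 count=3
After op 5 (read()): arr=[6 10 9] head=2 tail=1 count=2
After op 6 (write(16)): arr=[6 16 9] head=2 tail=2 count=3
After op 7 (read()): arr=[6 16 9] head=0 tail=2 count=2
After op 8 (read()): arr=[6 16 9] head=1 tail=2 count=1
After op 9 (read()): arr=[6 16 9] head=2 tail=2 count=0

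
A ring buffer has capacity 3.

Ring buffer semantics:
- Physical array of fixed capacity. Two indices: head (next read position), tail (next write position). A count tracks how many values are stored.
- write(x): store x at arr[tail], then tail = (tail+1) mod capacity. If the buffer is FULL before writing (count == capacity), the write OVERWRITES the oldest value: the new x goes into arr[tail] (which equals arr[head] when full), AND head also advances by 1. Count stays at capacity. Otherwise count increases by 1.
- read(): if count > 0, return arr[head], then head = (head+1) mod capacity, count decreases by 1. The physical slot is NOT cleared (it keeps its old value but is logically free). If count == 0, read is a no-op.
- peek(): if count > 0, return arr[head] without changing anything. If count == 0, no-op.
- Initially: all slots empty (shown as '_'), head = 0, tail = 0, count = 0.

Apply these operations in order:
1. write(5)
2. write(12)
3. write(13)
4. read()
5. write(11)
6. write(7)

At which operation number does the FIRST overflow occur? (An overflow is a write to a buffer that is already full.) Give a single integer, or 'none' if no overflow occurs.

After op 1 (write(5)): arr=[5 _ _] head=0 tail=1 count=1
After op 2 (write(12)): arr=[5 12 _] head=0 tail=2 count=2
After op 3 (write(13)): arr=[5 12 13] head=0 tail=0 count=3
After op 4 (read()): arr=[5 12 13] head=1 tail=0 count=2
After op 5 (write(11)): arr=[11 12 13] head=1 tail=1 count=3
After op 6 (write(7)): arr=[11 7 13] head=2 tail=2 count=3

Answer: 6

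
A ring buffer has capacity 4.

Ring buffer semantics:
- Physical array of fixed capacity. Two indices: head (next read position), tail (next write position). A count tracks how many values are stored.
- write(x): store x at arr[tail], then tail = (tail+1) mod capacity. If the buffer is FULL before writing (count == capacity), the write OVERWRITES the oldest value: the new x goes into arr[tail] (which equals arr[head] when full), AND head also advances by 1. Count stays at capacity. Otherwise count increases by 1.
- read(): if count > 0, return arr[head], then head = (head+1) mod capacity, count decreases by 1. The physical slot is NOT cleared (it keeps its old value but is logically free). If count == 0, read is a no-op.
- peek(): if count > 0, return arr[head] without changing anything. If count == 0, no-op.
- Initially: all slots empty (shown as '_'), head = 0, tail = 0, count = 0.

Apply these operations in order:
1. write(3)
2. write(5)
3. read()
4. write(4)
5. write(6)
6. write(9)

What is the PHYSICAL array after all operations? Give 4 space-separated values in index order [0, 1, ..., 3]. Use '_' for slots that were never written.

Answer: 9 5 4 6

Derivation:
After op 1 (write(3)): arr=[3 _ _ _] head=0 tail=1 count=1
After op 2 (write(5)): arr=[3 5 _ _] head=0 tail=2 count=2
After op 3 (read()): arr=[3 5 _ _] head=1 tail=2 count=1
After op 4 (write(4)): arr=[3 5 4 _] head=1 tail=3 count=2
After op 5 (write(6)): arr=[3 5 4 6] head=1 tail=0 count=3
After op 6 (write(9)): arr=[9 5 4 6] head=1 tail=1 count=4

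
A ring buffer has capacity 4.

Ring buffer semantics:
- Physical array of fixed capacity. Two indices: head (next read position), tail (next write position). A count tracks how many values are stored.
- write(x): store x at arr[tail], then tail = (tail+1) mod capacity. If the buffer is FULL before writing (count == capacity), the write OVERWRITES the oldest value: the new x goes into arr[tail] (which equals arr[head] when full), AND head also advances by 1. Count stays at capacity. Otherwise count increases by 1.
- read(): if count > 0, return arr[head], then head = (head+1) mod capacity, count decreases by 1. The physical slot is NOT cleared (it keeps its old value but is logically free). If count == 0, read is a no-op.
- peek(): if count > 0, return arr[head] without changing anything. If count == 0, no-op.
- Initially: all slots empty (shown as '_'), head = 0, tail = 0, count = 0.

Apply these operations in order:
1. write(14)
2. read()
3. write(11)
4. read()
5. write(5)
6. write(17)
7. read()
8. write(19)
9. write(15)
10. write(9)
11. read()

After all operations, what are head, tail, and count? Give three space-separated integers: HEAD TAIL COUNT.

Answer: 0 3 3

Derivation:
After op 1 (write(14)): arr=[14 _ _ _] head=0 tail=1 count=1
After op 2 (read()): arr=[14 _ _ _] head=1 tail=1 count=0
After op 3 (write(11)): arr=[14 11 _ _] head=1 tail=2 count=1
After op 4 (read()): arr=[14 11 _ _] head=2 tail=2 count=0
After op 5 (write(5)): arr=[14 11 5 _] head=2 tail=3 count=1
After op 6 (write(17)): arr=[14 11 5 17] head=2 tail=0 count=2
After op 7 (read()): arr=[14 11 5 17] head=3 tail=0 count=1
After op 8 (write(19)): arr=[19 11 5 17] head=3 tail=1 count=2
After op 9 (write(15)): arr=[19 15 5 17] head=3 tail=2 count=3
After op 10 (write(9)): arr=[19 15 9 17] head=3 tail=3 count=4
After op 11 (read()): arr=[19 15 9 17] head=0 tail=3 count=3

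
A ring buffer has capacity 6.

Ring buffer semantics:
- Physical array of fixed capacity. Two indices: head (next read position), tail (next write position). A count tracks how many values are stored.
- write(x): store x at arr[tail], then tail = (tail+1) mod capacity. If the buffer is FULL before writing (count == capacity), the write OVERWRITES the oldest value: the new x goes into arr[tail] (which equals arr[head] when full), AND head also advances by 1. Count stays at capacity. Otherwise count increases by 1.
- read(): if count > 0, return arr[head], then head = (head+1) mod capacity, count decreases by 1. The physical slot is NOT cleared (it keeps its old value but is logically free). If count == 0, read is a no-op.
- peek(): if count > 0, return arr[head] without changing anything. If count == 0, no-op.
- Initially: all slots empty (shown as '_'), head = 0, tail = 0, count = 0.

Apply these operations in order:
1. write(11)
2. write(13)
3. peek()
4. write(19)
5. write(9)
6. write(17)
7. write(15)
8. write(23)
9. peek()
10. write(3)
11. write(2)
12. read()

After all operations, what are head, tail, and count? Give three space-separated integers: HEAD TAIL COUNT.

Answer: 4 3 5

Derivation:
After op 1 (write(11)): arr=[11 _ _ _ _ _] head=0 tail=1 count=1
After op 2 (write(13)): arr=[11 13 _ _ _ _] head=0 tail=2 count=2
After op 3 (peek()): arr=[11 13 _ _ _ _] head=0 tail=2 count=2
After op 4 (write(19)): arr=[11 13 19 _ _ _] head=0 tail=3 count=3
After op 5 (write(9)): arr=[11 13 19 9 _ _] head=0 tail=4 count=4
After op 6 (write(17)): arr=[11 13 19 9 17 _] head=0 tail=5 count=5
After op 7 (write(15)): arr=[11 13 19 9 17 15] head=0 tail=0 count=6
After op 8 (write(23)): arr=[23 13 19 9 17 15] head=1 tail=1 count=6
After op 9 (peek()): arr=[23 13 19 9 17 15] head=1 tail=1 count=6
After op 10 (write(3)): arr=[23 3 19 9 17 15] head=2 tail=2 count=6
After op 11 (write(2)): arr=[23 3 2 9 17 15] head=3 tail=3 count=6
After op 12 (read()): arr=[23 3 2 9 17 15] head=4 tail=3 count=5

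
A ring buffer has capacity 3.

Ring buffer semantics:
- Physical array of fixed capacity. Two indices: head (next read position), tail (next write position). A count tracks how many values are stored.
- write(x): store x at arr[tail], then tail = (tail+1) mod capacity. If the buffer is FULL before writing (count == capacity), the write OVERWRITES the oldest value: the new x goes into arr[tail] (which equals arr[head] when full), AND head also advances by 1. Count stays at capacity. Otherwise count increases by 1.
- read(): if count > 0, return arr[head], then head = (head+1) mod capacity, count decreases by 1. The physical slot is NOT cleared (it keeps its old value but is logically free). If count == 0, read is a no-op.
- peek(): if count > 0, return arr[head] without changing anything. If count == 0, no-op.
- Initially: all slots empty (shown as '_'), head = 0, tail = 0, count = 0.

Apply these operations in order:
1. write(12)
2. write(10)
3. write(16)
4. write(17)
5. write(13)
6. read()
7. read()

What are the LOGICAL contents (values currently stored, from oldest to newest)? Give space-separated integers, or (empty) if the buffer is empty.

Answer: 13

Derivation:
After op 1 (write(12)): arr=[12 _ _] head=0 tail=1 count=1
After op 2 (write(10)): arr=[12 10 _] head=0 tail=2 count=2
After op 3 (write(16)): arr=[12 10 16] head=0 tail=0 count=3
After op 4 (write(17)): arr=[17 10 16] head=1 tail=1 count=3
After op 5 (write(13)): arr=[17 13 16] head=2 tail=2 count=3
After op 6 (read()): arr=[17 13 16] head=0 tail=2 count=2
After op 7 (read()): arr=[17 13 16] head=1 tail=2 count=1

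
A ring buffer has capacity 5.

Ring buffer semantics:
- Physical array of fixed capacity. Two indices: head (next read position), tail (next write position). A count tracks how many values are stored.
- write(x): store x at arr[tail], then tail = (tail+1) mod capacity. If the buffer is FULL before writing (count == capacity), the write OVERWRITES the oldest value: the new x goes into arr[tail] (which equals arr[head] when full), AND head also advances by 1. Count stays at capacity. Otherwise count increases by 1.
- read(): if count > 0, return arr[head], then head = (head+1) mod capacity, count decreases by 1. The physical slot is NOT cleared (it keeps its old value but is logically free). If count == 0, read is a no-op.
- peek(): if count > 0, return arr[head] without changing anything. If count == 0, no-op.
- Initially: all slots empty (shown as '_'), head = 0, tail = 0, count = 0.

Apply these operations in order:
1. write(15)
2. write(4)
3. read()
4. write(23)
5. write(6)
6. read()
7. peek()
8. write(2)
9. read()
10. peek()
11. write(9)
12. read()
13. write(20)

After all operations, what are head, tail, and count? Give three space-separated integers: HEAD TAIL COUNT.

Answer: 4 2 3

Derivation:
After op 1 (write(15)): arr=[15 _ _ _ _] head=0 tail=1 count=1
After op 2 (write(4)): arr=[15 4 _ _ _] head=0 tail=2 count=2
After op 3 (read()): arr=[15 4 _ _ _] head=1 tail=2 count=1
After op 4 (write(23)): arr=[15 4 23 _ _] head=1 tail=3 count=2
After op 5 (write(6)): arr=[15 4 23 6 _] head=1 tail=4 count=3
After op 6 (read()): arr=[15 4 23 6 _] head=2 tail=4 count=2
After op 7 (peek()): arr=[15 4 23 6 _] head=2 tail=4 count=2
After op 8 (write(2)): arr=[15 4 23 6 2] head=2 tail=0 count=3
After op 9 (read()): arr=[15 4 23 6 2] head=3 tail=0 count=2
After op 10 (peek()): arr=[15 4 23 6 2] head=3 tail=0 count=2
After op 11 (write(9)): arr=[9 4 23 6 2] head=3 tail=1 count=3
After op 12 (read()): arr=[9 4 23 6 2] head=4 tail=1 count=2
After op 13 (write(20)): arr=[9 20 23 6 2] head=4 tail=2 count=3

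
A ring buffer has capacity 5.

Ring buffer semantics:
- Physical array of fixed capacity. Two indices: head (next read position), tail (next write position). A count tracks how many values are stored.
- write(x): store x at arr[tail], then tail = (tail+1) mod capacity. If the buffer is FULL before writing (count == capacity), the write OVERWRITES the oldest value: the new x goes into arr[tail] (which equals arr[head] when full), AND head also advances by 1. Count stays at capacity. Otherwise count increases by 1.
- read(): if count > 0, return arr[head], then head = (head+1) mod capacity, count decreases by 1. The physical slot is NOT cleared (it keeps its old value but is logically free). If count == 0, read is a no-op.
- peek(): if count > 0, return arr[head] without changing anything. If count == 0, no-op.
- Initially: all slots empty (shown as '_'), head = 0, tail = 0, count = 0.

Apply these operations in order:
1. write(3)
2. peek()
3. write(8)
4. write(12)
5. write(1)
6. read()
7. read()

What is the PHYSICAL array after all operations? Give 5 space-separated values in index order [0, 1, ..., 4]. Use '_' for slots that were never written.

Answer: 3 8 12 1 _

Derivation:
After op 1 (write(3)): arr=[3 _ _ _ _] head=0 tail=1 count=1
After op 2 (peek()): arr=[3 _ _ _ _] head=0 tail=1 count=1
After op 3 (write(8)): arr=[3 8 _ _ _] head=0 tail=2 count=2
After op 4 (write(12)): arr=[3 8 12 _ _] head=0 tail=3 count=3
After op 5 (write(1)): arr=[3 8 12 1 _] head=0 tail=4 count=4
After op 6 (read()): arr=[3 8 12 1 _] head=1 tail=4 count=3
After op 7 (read()): arr=[3 8 12 1 _] head=2 tail=4 count=2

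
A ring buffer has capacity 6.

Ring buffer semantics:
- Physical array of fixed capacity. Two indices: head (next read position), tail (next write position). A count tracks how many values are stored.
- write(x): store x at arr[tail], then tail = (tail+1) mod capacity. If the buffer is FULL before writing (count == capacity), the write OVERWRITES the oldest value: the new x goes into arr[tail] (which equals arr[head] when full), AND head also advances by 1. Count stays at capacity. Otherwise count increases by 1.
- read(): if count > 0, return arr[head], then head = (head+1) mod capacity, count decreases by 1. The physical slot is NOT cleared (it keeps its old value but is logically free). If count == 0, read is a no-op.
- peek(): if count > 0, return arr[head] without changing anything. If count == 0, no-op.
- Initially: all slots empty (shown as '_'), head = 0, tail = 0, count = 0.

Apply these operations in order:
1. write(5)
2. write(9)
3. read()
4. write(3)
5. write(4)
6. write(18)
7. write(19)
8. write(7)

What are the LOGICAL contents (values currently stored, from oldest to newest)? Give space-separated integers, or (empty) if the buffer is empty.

After op 1 (write(5)): arr=[5 _ _ _ _ _] head=0 tail=1 count=1
After op 2 (write(9)): arr=[5 9 _ _ _ _] head=0 tail=2 count=2
After op 3 (read()): arr=[5 9 _ _ _ _] head=1 tail=2 count=1
After op 4 (write(3)): arr=[5 9 3 _ _ _] head=1 tail=3 count=2
After op 5 (write(4)): arr=[5 9 3 4 _ _] head=1 tail=4 count=3
After op 6 (write(18)): arr=[5 9 3 4 18 _] head=1 tail=5 count=4
After op 7 (write(19)): arr=[5 9 3 4 18 19] head=1 tail=0 count=5
After op 8 (write(7)): arr=[7 9 3 4 18 19] head=1 tail=1 count=6

Answer: 9 3 4 18 19 7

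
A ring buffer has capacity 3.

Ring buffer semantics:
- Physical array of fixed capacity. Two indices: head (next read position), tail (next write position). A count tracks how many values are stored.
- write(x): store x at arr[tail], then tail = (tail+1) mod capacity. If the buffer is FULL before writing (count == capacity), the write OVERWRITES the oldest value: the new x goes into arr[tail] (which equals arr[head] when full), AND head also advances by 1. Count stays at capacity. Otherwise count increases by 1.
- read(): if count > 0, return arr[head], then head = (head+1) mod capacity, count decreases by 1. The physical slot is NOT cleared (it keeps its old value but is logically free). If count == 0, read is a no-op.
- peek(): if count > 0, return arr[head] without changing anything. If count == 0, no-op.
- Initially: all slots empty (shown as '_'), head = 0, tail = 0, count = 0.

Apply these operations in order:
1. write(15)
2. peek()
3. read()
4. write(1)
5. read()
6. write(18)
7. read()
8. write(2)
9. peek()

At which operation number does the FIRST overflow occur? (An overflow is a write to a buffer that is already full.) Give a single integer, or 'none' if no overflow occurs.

Answer: none

Derivation:
After op 1 (write(15)): arr=[15 _ _] head=0 tail=1 count=1
After op 2 (peek()): arr=[15 _ _] head=0 tail=1 count=1
After op 3 (read()): arr=[15 _ _] head=1 tail=1 count=0
After op 4 (write(1)): arr=[15 1 _] head=1 tail=2 count=1
After op 5 (read()): arr=[15 1 _] head=2 tail=2 count=0
After op 6 (write(18)): arr=[15 1 18] head=2 tail=0 count=1
After op 7 (read()): arr=[15 1 18] head=0 tail=0 count=0
After op 8 (write(2)): arr=[2 1 18] head=0 tail=1 count=1
After op 9 (peek()): arr=[2 1 18] head=0 tail=1 count=1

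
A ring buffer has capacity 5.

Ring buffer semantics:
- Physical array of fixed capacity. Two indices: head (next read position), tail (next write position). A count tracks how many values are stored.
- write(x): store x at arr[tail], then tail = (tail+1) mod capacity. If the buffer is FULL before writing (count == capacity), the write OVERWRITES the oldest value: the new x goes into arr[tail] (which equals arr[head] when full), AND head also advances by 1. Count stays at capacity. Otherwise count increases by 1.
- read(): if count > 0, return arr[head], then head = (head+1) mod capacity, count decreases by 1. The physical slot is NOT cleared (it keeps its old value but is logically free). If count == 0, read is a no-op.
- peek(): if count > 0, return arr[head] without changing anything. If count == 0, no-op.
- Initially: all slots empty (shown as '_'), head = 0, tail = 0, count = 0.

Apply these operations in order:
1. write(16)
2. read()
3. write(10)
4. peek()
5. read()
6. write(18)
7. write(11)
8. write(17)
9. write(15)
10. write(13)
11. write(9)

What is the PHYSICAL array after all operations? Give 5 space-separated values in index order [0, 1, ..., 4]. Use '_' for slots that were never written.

After op 1 (write(16)): arr=[16 _ _ _ _] head=0 tail=1 count=1
After op 2 (read()): arr=[16 _ _ _ _] head=1 tail=1 count=0
After op 3 (write(10)): arr=[16 10 _ _ _] head=1 tail=2 count=1
After op 4 (peek()): arr=[16 10 _ _ _] head=1 tail=2 count=1
After op 5 (read()): arr=[16 10 _ _ _] head=2 tail=2 count=0
After op 6 (write(18)): arr=[16 10 18 _ _] head=2 tail=3 count=1
After op 7 (write(11)): arr=[16 10 18 11 _] head=2 tail=4 count=2
After op 8 (write(17)): arr=[16 10 18 11 17] head=2 tail=0 count=3
After op 9 (write(15)): arr=[15 10 18 11 17] head=2 tail=1 count=4
After op 10 (write(13)): arr=[15 13 18 11 17] head=2 tail=2 count=5
After op 11 (write(9)): arr=[15 13 9 11 17] head=3 tail=3 count=5

Answer: 15 13 9 11 17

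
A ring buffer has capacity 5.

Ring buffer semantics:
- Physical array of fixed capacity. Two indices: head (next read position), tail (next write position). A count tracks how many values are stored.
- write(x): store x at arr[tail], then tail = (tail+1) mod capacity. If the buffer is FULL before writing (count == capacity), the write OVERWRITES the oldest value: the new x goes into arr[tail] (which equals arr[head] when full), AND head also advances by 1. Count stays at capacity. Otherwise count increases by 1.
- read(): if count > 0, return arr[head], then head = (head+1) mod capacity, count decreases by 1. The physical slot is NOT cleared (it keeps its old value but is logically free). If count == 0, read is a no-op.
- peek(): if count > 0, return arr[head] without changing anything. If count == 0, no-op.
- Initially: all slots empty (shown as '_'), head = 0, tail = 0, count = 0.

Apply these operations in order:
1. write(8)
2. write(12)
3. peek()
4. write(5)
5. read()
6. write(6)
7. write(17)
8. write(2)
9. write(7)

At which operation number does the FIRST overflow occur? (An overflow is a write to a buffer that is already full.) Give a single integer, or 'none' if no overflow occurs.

After op 1 (write(8)): arr=[8 _ _ _ _] head=0 tail=1 count=1
After op 2 (write(12)): arr=[8 12 _ _ _] head=0 tail=2 count=2
After op 3 (peek()): arr=[8 12 _ _ _] head=0 tail=2 count=2
After op 4 (write(5)): arr=[8 12 5 _ _] head=0 tail=3 count=3
After op 5 (read()): arr=[8 12 5 _ _] head=1 tail=3 count=2
After op 6 (write(6)): arr=[8 12 5 6 _] head=1 tail=4 count=3
After op 7 (write(17)): arr=[8 12 5 6 17] head=1 tail=0 count=4
After op 8 (write(2)): arr=[2 12 5 6 17] head=1 tail=1 count=5
After op 9 (write(7)): arr=[2 7 5 6 17] head=2 tail=2 count=5

Answer: 9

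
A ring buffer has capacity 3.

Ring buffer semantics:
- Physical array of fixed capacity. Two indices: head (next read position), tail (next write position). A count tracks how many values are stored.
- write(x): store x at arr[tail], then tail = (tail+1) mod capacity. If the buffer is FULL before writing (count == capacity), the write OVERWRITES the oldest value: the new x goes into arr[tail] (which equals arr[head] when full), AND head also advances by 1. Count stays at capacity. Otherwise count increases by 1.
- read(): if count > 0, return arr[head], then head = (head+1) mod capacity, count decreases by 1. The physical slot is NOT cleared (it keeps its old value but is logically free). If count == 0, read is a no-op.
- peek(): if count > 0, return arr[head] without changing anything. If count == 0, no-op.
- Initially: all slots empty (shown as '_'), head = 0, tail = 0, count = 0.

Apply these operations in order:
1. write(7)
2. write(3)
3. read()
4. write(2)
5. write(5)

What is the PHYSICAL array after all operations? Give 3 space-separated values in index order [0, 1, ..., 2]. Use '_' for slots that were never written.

After op 1 (write(7)): arr=[7 _ _] head=0 tail=1 count=1
After op 2 (write(3)): arr=[7 3 _] head=0 tail=2 count=2
After op 3 (read()): arr=[7 3 _] head=1 tail=2 count=1
After op 4 (write(2)): arr=[7 3 2] head=1 tail=0 count=2
After op 5 (write(5)): arr=[5 3 2] head=1 tail=1 count=3

Answer: 5 3 2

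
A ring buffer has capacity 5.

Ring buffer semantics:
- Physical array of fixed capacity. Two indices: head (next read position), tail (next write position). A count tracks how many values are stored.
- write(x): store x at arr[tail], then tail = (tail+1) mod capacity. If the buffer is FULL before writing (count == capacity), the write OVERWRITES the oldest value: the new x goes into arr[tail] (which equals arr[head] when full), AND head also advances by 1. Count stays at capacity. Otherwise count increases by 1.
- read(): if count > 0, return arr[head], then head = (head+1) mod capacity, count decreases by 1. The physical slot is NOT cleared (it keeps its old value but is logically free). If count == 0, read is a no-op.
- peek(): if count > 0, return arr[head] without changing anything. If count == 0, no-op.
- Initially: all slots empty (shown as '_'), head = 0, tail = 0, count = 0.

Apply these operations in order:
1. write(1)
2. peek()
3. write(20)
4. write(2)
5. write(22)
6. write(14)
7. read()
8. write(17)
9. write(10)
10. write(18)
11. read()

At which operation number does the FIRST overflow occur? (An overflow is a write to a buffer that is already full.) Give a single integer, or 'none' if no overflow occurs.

Answer: 9

Derivation:
After op 1 (write(1)): arr=[1 _ _ _ _] head=0 tail=1 count=1
After op 2 (peek()): arr=[1 _ _ _ _] head=0 tail=1 count=1
After op 3 (write(20)): arr=[1 20 _ _ _] head=0 tail=2 count=2
After op 4 (write(2)): arr=[1 20 2 _ _] head=0 tail=3 count=3
After op 5 (write(22)): arr=[1 20 2 22 _] head=0 tail=4 count=4
After op 6 (write(14)): arr=[1 20 2 22 14] head=0 tail=0 count=5
After op 7 (read()): arr=[1 20 2 22 14] head=1 tail=0 count=4
After op 8 (write(17)): arr=[17 20 2 22 14] head=1 tail=1 count=5
After op 9 (write(10)): arr=[17 10 2 22 14] head=2 tail=2 count=5
After op 10 (write(18)): arr=[17 10 18 22 14] head=3 tail=3 count=5
After op 11 (read()): arr=[17 10 18 22 14] head=4 tail=3 count=4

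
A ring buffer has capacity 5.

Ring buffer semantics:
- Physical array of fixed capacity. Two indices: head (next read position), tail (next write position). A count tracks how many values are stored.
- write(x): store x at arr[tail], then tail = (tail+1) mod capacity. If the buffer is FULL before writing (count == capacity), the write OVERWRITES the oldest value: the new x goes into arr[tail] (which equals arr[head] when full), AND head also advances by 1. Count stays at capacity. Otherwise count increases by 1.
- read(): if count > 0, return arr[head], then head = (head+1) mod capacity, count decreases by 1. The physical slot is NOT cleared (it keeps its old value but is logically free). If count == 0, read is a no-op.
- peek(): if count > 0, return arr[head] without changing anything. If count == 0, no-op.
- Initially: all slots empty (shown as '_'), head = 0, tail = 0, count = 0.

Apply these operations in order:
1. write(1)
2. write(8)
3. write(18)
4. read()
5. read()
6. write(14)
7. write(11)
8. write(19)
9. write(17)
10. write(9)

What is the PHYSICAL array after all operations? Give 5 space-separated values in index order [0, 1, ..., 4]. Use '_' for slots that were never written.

Answer: 19 17 9 14 11

Derivation:
After op 1 (write(1)): arr=[1 _ _ _ _] head=0 tail=1 count=1
After op 2 (write(8)): arr=[1 8 _ _ _] head=0 tail=2 count=2
After op 3 (write(18)): arr=[1 8 18 _ _] head=0 tail=3 count=3
After op 4 (read()): arr=[1 8 18 _ _] head=1 tail=3 count=2
After op 5 (read()): arr=[1 8 18 _ _] head=2 tail=3 count=1
After op 6 (write(14)): arr=[1 8 18 14 _] head=2 tail=4 count=2
After op 7 (write(11)): arr=[1 8 18 14 11] head=2 tail=0 count=3
After op 8 (write(19)): arr=[19 8 18 14 11] head=2 tail=1 count=4
After op 9 (write(17)): arr=[19 17 18 14 11] head=2 tail=2 count=5
After op 10 (write(9)): arr=[19 17 9 14 11] head=3 tail=3 count=5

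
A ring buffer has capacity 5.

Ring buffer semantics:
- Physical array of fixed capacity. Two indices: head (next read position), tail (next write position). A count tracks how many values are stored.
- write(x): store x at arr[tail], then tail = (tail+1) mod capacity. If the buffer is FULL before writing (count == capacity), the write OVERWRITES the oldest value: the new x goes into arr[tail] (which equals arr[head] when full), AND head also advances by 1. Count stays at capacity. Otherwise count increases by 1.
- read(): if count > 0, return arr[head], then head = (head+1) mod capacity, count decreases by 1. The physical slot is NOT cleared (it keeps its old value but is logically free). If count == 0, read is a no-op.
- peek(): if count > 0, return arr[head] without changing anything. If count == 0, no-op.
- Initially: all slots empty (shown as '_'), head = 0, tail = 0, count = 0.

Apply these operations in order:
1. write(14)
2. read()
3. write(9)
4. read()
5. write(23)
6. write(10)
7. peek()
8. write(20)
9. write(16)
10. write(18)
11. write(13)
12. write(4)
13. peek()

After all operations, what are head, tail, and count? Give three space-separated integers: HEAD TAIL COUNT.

Answer: 4 4 5

Derivation:
After op 1 (write(14)): arr=[14 _ _ _ _] head=0 tail=1 count=1
After op 2 (read()): arr=[14 _ _ _ _] head=1 tail=1 count=0
After op 3 (write(9)): arr=[14 9 _ _ _] head=1 tail=2 count=1
After op 4 (read()): arr=[14 9 _ _ _] head=2 tail=2 count=0
After op 5 (write(23)): arr=[14 9 23 _ _] head=2 tail=3 count=1
After op 6 (write(10)): arr=[14 9 23 10 _] head=2 tail=4 count=2
After op 7 (peek()): arr=[14 9 23 10 _] head=2 tail=4 count=2
After op 8 (write(20)): arr=[14 9 23 10 20] head=2 tail=0 count=3
After op 9 (write(16)): arr=[16 9 23 10 20] head=2 tail=1 count=4
After op 10 (write(18)): arr=[16 18 23 10 20] head=2 tail=2 count=5
After op 11 (write(13)): arr=[16 18 13 10 20] head=3 tail=3 count=5
After op 12 (write(4)): arr=[16 18 13 4 20] head=4 tail=4 count=5
After op 13 (peek()): arr=[16 18 13 4 20] head=4 tail=4 count=5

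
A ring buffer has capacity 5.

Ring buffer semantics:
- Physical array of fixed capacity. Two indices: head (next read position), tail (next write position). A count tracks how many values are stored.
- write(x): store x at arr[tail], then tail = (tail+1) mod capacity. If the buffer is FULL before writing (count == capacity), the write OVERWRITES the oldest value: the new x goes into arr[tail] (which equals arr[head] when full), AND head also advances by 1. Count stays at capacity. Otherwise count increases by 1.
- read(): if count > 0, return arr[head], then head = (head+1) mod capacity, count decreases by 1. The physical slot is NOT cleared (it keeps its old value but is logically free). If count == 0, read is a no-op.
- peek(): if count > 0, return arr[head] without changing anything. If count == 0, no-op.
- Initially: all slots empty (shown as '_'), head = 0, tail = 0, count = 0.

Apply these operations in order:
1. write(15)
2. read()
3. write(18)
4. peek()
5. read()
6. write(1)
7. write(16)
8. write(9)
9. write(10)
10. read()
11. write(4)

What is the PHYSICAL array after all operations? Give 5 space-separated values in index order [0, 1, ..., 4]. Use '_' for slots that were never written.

After op 1 (write(15)): arr=[15 _ _ _ _] head=0 tail=1 count=1
After op 2 (read()): arr=[15 _ _ _ _] head=1 tail=1 count=0
After op 3 (write(18)): arr=[15 18 _ _ _] head=1 tail=2 count=1
After op 4 (peek()): arr=[15 18 _ _ _] head=1 tail=2 count=1
After op 5 (read()): arr=[15 18 _ _ _] head=2 tail=2 count=0
After op 6 (write(1)): arr=[15 18 1 _ _] head=2 tail=3 count=1
After op 7 (write(16)): arr=[15 18 1 16 _] head=2 tail=4 count=2
After op 8 (write(9)): arr=[15 18 1 16 9] head=2 tail=0 count=3
After op 9 (write(10)): arr=[10 18 1 16 9] head=2 tail=1 count=4
After op 10 (read()): arr=[10 18 1 16 9] head=3 tail=1 count=3
After op 11 (write(4)): arr=[10 4 1 16 9] head=3 tail=2 count=4

Answer: 10 4 1 16 9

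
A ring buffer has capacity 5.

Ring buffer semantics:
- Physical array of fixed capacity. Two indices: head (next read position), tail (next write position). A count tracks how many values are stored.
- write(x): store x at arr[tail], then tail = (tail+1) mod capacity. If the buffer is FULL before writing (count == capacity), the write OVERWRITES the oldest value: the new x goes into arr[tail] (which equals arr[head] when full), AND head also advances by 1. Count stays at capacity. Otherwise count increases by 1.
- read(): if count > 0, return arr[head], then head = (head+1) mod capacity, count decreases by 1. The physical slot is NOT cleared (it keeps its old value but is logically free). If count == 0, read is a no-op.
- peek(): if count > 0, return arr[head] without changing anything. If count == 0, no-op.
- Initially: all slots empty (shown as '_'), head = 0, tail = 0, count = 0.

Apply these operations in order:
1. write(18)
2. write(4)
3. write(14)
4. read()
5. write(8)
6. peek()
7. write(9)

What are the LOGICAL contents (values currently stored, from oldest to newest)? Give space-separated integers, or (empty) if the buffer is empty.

Answer: 4 14 8 9

Derivation:
After op 1 (write(18)): arr=[18 _ _ _ _] head=0 tail=1 count=1
After op 2 (write(4)): arr=[18 4 _ _ _] head=0 tail=2 count=2
After op 3 (write(14)): arr=[18 4 14 _ _] head=0 tail=3 count=3
After op 4 (read()): arr=[18 4 14 _ _] head=1 tail=3 count=2
After op 5 (write(8)): arr=[18 4 14 8 _] head=1 tail=4 count=3
After op 6 (peek()): arr=[18 4 14 8 _] head=1 tail=4 count=3
After op 7 (write(9)): arr=[18 4 14 8 9] head=1 tail=0 count=4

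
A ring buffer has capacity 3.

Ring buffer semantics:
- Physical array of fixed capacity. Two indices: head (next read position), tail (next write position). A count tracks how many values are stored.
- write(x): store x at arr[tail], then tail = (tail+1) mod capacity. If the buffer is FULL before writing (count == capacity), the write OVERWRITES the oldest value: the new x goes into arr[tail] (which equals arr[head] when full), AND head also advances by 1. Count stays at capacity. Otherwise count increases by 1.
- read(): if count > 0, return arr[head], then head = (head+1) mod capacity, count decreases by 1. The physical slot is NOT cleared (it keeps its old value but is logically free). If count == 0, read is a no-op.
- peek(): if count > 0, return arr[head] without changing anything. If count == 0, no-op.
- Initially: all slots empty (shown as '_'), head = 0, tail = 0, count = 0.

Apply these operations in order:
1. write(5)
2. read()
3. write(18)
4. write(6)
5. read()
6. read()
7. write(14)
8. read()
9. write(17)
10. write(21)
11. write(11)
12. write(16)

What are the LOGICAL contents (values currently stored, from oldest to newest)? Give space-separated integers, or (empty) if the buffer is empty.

Answer: 21 11 16

Derivation:
After op 1 (write(5)): arr=[5 _ _] head=0 tail=1 count=1
After op 2 (read()): arr=[5 _ _] head=1 tail=1 count=0
After op 3 (write(18)): arr=[5 18 _] head=1 tail=2 count=1
After op 4 (write(6)): arr=[5 18 6] head=1 tail=0 count=2
After op 5 (read()): arr=[5 18 6] head=2 tail=0 count=1
After op 6 (read()): arr=[5 18 6] head=0 tail=0 count=0
After op 7 (write(14)): arr=[14 18 6] head=0 tail=1 count=1
After op 8 (read()): arr=[14 18 6] head=1 tail=1 count=0
After op 9 (write(17)): arr=[14 17 6] head=1 tail=2 count=1
After op 10 (write(21)): arr=[14 17 21] head=1 tail=0 count=2
After op 11 (write(11)): arr=[11 17 21] head=1 tail=1 count=3
After op 12 (write(16)): arr=[11 16 21] head=2 tail=2 count=3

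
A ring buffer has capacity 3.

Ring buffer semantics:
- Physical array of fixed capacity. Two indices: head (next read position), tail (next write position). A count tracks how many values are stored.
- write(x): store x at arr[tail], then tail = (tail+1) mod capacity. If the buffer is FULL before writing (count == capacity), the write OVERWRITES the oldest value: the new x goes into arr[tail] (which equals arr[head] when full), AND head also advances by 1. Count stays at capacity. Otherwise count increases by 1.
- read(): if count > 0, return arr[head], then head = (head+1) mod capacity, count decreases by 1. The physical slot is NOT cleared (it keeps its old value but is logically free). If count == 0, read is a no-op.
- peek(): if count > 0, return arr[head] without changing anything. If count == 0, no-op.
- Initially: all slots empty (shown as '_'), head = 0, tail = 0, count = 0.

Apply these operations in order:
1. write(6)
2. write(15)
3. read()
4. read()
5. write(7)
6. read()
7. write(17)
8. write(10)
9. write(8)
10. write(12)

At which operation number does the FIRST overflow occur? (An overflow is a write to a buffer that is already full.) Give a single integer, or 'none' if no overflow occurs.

Answer: 10

Derivation:
After op 1 (write(6)): arr=[6 _ _] head=0 tail=1 count=1
After op 2 (write(15)): arr=[6 15 _] head=0 tail=2 count=2
After op 3 (read()): arr=[6 15 _] head=1 tail=2 count=1
After op 4 (read()): arr=[6 15 _] head=2 tail=2 count=0
After op 5 (write(7)): arr=[6 15 7] head=2 tail=0 count=1
After op 6 (read()): arr=[6 15 7] head=0 tail=0 count=0
After op 7 (write(17)): arr=[17 15 7] head=0 tail=1 count=1
After op 8 (write(10)): arr=[17 10 7] head=0 tail=2 count=2
After op 9 (write(8)): arr=[17 10 8] head=0 tail=0 count=3
After op 10 (write(12)): arr=[12 10 8] head=1 tail=1 count=3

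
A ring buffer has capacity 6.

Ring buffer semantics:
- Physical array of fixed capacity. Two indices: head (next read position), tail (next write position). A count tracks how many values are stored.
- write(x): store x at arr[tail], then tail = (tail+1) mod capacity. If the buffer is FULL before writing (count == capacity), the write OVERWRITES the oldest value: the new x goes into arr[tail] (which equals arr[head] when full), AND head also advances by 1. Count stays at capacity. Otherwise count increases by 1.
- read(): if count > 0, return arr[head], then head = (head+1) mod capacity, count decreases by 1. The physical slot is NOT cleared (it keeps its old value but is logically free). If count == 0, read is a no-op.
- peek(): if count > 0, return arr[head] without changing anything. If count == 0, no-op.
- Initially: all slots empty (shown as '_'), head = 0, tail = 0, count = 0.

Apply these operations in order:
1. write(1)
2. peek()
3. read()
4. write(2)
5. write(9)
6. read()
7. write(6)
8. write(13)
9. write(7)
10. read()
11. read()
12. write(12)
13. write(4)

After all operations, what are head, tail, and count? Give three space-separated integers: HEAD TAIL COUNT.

Answer: 4 2 4

Derivation:
After op 1 (write(1)): arr=[1 _ _ _ _ _] head=0 tail=1 count=1
After op 2 (peek()): arr=[1 _ _ _ _ _] head=0 tail=1 count=1
After op 3 (read()): arr=[1 _ _ _ _ _] head=1 tail=1 count=0
After op 4 (write(2)): arr=[1 2 _ _ _ _] head=1 tail=2 count=1
After op 5 (write(9)): arr=[1 2 9 _ _ _] head=1 tail=3 count=2
After op 6 (read()): arr=[1 2 9 _ _ _] head=2 tail=3 count=1
After op 7 (write(6)): arr=[1 2 9 6 _ _] head=2 tail=4 count=2
After op 8 (write(13)): arr=[1 2 9 6 13 _] head=2 tail=5 count=3
After op 9 (write(7)): arr=[1 2 9 6 13 7] head=2 tail=0 count=4
After op 10 (read()): arr=[1 2 9 6 13 7] head=3 tail=0 count=3
After op 11 (read()): arr=[1 2 9 6 13 7] head=4 tail=0 count=2
After op 12 (write(12)): arr=[12 2 9 6 13 7] head=4 tail=1 count=3
After op 13 (write(4)): arr=[12 4 9 6 13 7] head=4 tail=2 count=4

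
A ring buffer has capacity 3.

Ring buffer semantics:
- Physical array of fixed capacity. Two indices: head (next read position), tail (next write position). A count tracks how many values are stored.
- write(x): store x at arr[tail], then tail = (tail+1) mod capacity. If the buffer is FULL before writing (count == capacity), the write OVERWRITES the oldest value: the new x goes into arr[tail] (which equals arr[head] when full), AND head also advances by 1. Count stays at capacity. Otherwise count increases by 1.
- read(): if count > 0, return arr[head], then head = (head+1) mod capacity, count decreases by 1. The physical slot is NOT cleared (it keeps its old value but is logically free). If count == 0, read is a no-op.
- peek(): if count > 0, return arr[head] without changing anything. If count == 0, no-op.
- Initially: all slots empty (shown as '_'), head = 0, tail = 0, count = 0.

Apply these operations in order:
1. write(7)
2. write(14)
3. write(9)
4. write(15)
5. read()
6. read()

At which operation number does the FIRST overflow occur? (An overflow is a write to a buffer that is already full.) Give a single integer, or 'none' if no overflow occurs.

After op 1 (write(7)): arr=[7 _ _] head=0 tail=1 count=1
After op 2 (write(14)): arr=[7 14 _] head=0 tail=2 count=2
After op 3 (write(9)): arr=[7 14 9] head=0 tail=0 count=3
After op 4 (write(15)): arr=[15 14 9] head=1 tail=1 count=3
After op 5 (read()): arr=[15 14 9] head=2 tail=1 count=2
After op 6 (read()): arr=[15 14 9] head=0 tail=1 count=1

Answer: 4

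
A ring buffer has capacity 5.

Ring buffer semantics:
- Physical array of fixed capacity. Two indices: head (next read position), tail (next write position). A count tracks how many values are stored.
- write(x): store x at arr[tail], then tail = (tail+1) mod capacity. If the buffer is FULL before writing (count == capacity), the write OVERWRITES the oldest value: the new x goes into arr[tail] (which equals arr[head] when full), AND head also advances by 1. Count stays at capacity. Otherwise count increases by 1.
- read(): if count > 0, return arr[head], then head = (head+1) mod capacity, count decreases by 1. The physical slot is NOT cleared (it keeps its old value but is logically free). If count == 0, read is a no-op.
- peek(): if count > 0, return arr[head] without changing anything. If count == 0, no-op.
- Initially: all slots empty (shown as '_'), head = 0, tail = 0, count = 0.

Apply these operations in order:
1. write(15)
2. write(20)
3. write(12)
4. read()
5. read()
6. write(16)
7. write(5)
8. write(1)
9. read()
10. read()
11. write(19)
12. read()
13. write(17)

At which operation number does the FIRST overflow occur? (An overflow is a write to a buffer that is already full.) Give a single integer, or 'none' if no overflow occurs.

Answer: none

Derivation:
After op 1 (write(15)): arr=[15 _ _ _ _] head=0 tail=1 count=1
After op 2 (write(20)): arr=[15 20 _ _ _] head=0 tail=2 count=2
After op 3 (write(12)): arr=[15 20 12 _ _] head=0 tail=3 count=3
After op 4 (read()): arr=[15 20 12 _ _] head=1 tail=3 count=2
After op 5 (read()): arr=[15 20 12 _ _] head=2 tail=3 count=1
After op 6 (write(16)): arr=[15 20 12 16 _] head=2 tail=4 count=2
After op 7 (write(5)): arr=[15 20 12 16 5] head=2 tail=0 count=3
After op 8 (write(1)): arr=[1 20 12 16 5] head=2 tail=1 count=4
After op 9 (read()): arr=[1 20 12 16 5] head=3 tail=1 count=3
After op 10 (read()): arr=[1 20 12 16 5] head=4 tail=1 count=2
After op 11 (write(19)): arr=[1 19 12 16 5] head=4 tail=2 count=3
After op 12 (read()): arr=[1 19 12 16 5] head=0 tail=2 count=2
After op 13 (write(17)): arr=[1 19 17 16 5] head=0 tail=3 count=3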